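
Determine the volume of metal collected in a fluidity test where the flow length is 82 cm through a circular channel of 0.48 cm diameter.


Formula: V = pi * (d/2)^2 * L  (cylinder volume)
Radius = 0.48/2 = 0.24 cm
V = pi * 0.24^2 * 82 = 14.8384 cm^3


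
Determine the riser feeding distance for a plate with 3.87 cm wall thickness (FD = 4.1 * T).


Formula: FD = 4.1 * T  (riser feeding-distance rule)
FD = 4.1 * 3.87 cm = 15.8670 cm


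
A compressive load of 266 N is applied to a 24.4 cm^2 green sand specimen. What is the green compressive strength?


Formula: Compressive Strength = Force / Area
Strength = 266 N / 24.4 cm^2 = 10.9016 N/cm^2

10.9016 N/cm^2


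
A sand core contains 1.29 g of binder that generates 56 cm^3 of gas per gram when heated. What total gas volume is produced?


Formula: V_gas = W_binder * gas_evolution_rate
V = 1.29 g * 56 cm^3/g = 72.2400 cm^3

72.2400 cm^3


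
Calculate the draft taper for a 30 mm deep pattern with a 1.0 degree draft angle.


Formula: taper = depth * tan(draft_angle)
tan(1.0 deg) = 0.0174551
taper = 30 mm * 0.0174551 = 0.5237 mm

0.5237 mm


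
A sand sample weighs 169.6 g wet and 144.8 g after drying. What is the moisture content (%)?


Formula: MC = (W_wet - W_dry) / W_wet * 100
Water mass = 169.6 - 144.8 = 24.8 g
MC = 24.8 / 169.6 * 100 = 14.6226%

14.6226%


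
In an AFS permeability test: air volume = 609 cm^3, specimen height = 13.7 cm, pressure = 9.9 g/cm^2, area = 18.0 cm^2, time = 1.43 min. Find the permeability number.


Formula: Permeability Number P = (V * H) / (p * A * t)
Numerator: V * H = 609 * 13.7 = 8343.3
Denominator: p * A * t = 9.9 * 18.0 * 1.43 = 254.826
P = 8343.3 / 254.826 = 32.7412

Answer: 32.7412


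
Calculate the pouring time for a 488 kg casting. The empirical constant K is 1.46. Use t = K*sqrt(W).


Formula: t = K * sqrt(W)
sqrt(W) = sqrt(488) = 22.09072
t = 1.46 * 22.09072 = 32.2525 s

Answer: 32.2525 s


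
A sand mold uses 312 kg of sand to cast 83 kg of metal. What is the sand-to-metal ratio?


Formula: Sand-to-Metal Ratio = W_sand / W_metal
Ratio = 312 kg / 83 kg = 3.7590

3.7590


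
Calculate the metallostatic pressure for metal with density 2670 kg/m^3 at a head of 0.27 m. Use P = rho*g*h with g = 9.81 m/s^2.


Formula: P = rho * g * h
rho * g = 2670 * 9.81 = 26192.7 N/m^3
P = 26192.7 * 0.27 = 7072.0290 Pa

Final answer: 7072.0290 Pa


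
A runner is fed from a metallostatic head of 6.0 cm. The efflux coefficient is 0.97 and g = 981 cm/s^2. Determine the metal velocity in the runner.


Formula: v = Cd * sqrt(2 * g * h)  (Torricelli with discharge coefficient)
2*g*h = 2 * 981 * 6.0 = 11772.0 cm^2/s^2
sqrt(11772.0) = 108.49885 cm/s
v = 0.97 * 108.49885 = 105.2439 cm/s

105.2439 cm/s


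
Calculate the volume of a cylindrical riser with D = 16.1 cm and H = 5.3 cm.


Formula: V = pi * (D/2)^2 * H  (cylinder volume)
Radius = D/2 = 16.1/2 = 8.05 cm
V = pi * 8.05^2 * 5.3 = 1078.9902 cm^3


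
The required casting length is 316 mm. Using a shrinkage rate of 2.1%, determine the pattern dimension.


Formula: L_pattern = L_casting * (1 + shrinkage_rate/100)
Shrinkage factor = 1 + 2.1/100 = 1.021
L_pattern = 316 mm * 1.021 = 322.6360 mm

Final answer: 322.6360 mm


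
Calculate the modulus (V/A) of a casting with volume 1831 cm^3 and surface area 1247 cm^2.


Formula: Casting Modulus M = V / A
M = 1831 cm^3 / 1247 cm^2 = 1.4683 cm

Final answer: 1.4683 cm


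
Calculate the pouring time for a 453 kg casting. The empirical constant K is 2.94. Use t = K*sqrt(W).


Formula: t = K * sqrt(W)
sqrt(W) = sqrt(453) = 21.28380
t = 2.94 * 21.28380 = 62.5744 s

Final answer: 62.5744 s


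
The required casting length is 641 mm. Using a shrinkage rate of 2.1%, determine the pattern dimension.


Formula: L_pattern = L_casting * (1 + shrinkage_rate/100)
Shrinkage factor = 1 + 2.1/100 = 1.021
L_pattern = 641 mm * 1.021 = 654.4610 mm

Final answer: 654.4610 mm


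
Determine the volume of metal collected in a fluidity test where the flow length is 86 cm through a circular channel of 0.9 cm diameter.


Formula: V = pi * (d/2)^2 * L  (cylinder volume)
Radius = 0.9/2 = 0.45 cm
V = pi * 0.45^2 * 86 = 54.7108 cm^3


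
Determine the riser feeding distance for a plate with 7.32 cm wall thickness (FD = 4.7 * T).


Formula: FD = 4.7 * T  (riser feeding-distance rule)
FD = 4.7 * 7.32 cm = 34.4040 cm

Final answer: 34.4040 cm


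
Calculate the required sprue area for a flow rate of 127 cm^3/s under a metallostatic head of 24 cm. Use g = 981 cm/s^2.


Formula: v = sqrt(2*g*h), A = Q/v
Velocity: v = sqrt(2 * 981 * 24) = sqrt(47088) = 216.9977 cm/s
Sprue area: A = Q / v = 127 / 216.9977 = 0.5853 cm^2

Answer: 0.5853 cm^2


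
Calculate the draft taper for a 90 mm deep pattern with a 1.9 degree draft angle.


Formula: taper = depth * tan(draft_angle)
tan(1.9 deg) = 0.0331734
taper = 90 mm * 0.0331734 = 2.9856 mm

2.9856 mm


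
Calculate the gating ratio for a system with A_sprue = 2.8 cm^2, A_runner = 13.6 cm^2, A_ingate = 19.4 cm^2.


Sprue:Runner:Ingate = 1 : 13.6/2.8 : 19.4/2.8 = 1:4.86:6.93

Answer: 1:4.86:6.93


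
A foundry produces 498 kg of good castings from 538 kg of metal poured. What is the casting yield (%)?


Formula: Casting Yield = (W_good / W_total) * 100
Yield = (498 kg / 538 kg) * 100 = 92.5651%


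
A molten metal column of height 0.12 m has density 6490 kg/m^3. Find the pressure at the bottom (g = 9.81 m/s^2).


Formula: P = rho * g * h
rho * g = 6490 * 9.81 = 63666.9 N/m^3
P = 63666.9 * 0.12 = 7640.0280 Pa

Final answer: 7640.0280 Pa


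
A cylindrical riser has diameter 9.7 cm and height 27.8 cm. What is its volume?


Formula: V = pi * (D/2)^2 * H  (cylinder volume)
Radius = D/2 = 9.7/2 = 4.85 cm
V = pi * 4.85^2 * 27.8 = 2054.3675 cm^3

Answer: 2054.3675 cm^3


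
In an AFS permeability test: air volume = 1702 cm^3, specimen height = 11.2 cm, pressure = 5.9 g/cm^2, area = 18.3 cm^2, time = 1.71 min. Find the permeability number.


Formula: Permeability Number P = (V * H) / (p * A * t)
Numerator: V * H = 1702 * 11.2 = 19062.4
Denominator: p * A * t = 5.9 * 18.3 * 1.71 = 184.6287
P = 19062.4 / 184.6287 = 103.2472

103.2472


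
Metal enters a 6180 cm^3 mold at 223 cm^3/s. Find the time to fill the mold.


Formula: t_fill = V_mold / Q_flow
t = 6180 cm^3 / 223 cm^3/s = 27.7130 s


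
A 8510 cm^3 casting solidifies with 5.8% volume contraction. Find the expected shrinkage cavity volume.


Formula: V_shrink = V_casting * shrinkage_pct / 100
V_shrink = 8510 cm^3 * 5.8 / 100 = 493.5800 cm^3

493.5800 cm^3


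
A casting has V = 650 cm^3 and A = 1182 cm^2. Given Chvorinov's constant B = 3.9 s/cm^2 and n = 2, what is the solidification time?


Formula: t_s = B * (V/A)^n  (Chvorinov's rule, n=2)
Modulus M = V/A = 650/1182 = 0.549915 cm
M^2 = 0.549915^2 = 0.302407 cm^2
t_s = 3.9 * 0.302407 = 1.1794 s

1.1794 s


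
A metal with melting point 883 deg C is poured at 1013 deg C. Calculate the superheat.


Formula: Superheat = T_pour - T_melt
Superheat = 1013 - 883 = 130 deg C

130 deg C


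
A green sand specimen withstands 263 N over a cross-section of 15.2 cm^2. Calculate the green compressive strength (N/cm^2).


Formula: Compressive Strength = Force / Area
Strength = 263 N / 15.2 cm^2 = 17.3026 N/cm^2

17.3026 N/cm^2


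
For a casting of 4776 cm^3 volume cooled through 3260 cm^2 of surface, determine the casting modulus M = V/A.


Formula: Casting Modulus M = V / A
M = 4776 cm^3 / 3260 cm^2 = 1.4650 cm

1.4650 cm


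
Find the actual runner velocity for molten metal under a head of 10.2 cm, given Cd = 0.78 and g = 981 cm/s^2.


Formula: v = Cd * sqrt(2 * g * h)  (Torricelli with discharge coefficient)
2*g*h = 2 * 981 * 10.2 = 20012.4 cm^2/s^2
sqrt(20012.4) = 141.46519 cm/s
v = 0.78 * 141.46519 = 110.3428 cm/s


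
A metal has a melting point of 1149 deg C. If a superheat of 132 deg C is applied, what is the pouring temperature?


Formula: T_pour = T_melt + Superheat
T_pour = 1149 + 132 = 1281 deg C

Answer: 1281 deg C


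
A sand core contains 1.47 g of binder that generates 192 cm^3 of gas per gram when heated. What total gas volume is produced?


Formula: V_gas = W_binder * gas_evolution_rate
V = 1.47 g * 192 cm^3/g = 282.2400 cm^3

Answer: 282.2400 cm^3


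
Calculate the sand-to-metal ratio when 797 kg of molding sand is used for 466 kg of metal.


Formula: Sand-to-Metal Ratio = W_sand / W_metal
Ratio = 797 kg / 466 kg = 1.7103


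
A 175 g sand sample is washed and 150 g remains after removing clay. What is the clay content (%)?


Formula: Clay% = (W_total - W_washed) / W_total * 100
Clay mass = 175 - 150 = 25 g
Clay% = 25 / 175 * 100 = 14.2857%


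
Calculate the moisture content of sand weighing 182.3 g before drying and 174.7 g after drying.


Formula: MC = (W_wet - W_dry) / W_wet * 100
Water mass = 182.3 - 174.7 = 7.6 g
MC = 7.6 / 182.3 * 100 = 4.1690%

4.1690%


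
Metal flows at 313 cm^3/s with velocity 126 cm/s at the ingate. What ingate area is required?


Formula: A_ingate = Q / v  (continuity equation)
A = 313 cm^3/s / 126 cm/s = 2.4841 cm^2


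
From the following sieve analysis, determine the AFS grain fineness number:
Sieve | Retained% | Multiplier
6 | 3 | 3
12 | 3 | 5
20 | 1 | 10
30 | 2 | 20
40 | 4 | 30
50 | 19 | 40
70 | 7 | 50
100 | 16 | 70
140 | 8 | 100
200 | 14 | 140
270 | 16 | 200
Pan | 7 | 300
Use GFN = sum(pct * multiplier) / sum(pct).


Formula: GFN = sum(pct * multiplier) / sum(pct)
sum(pct * multiplier) = 10484
sum(pct) = 100
GFN = 10484 / 100 = 104.84

104.84


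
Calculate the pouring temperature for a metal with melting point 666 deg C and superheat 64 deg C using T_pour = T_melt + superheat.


Formula: T_pour = T_melt + Superheat
T_pour = 666 + 64 = 730 deg C

Final answer: 730 deg C


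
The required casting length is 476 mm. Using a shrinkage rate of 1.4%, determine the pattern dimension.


Formula: L_pattern = L_casting * (1 + shrinkage_rate/100)
Shrinkage factor = 1 + 1.4/100 = 1.014
L_pattern = 476 mm * 1.014 = 482.6640 mm

Final answer: 482.6640 mm


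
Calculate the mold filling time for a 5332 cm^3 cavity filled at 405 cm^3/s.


Formula: t_fill = V_mold / Q_flow
t = 5332 cm^3 / 405 cm^3/s = 13.1654 s

Final answer: 13.1654 s


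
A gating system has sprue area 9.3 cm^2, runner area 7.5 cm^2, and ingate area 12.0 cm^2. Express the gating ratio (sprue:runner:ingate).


Sprue:Runner:Ingate = 1 : 7.5/9.3 : 12.0/9.3 = 1:0.81:1.29

Final answer: 1:0.81:1.29


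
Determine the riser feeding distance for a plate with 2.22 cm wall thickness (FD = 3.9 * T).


Formula: FD = 3.9 * T  (riser feeding-distance rule)
FD = 3.9 * 2.22 cm = 8.6580 cm


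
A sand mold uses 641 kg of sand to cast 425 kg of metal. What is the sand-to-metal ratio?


Formula: Sand-to-Metal Ratio = W_sand / W_metal
Ratio = 641 kg / 425 kg = 1.5082

Final answer: 1.5082


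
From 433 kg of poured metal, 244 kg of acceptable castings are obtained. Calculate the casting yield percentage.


Formula: Casting Yield = (W_good / W_total) * 100
Yield = (244 kg / 433 kg) * 100 = 56.3510%

Final answer: 56.3510%


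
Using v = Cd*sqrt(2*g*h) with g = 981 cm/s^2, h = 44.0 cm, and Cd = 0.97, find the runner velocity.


Formula: v = Cd * sqrt(2 * g * h)  (Torricelli with discharge coefficient)
2*g*h = 2 * 981 * 44.0 = 86328.0 cm^2/s^2
sqrt(86328.0) = 293.81627 cm/s
v = 0.97 * 293.81627 = 285.0018 cm/s

Answer: 285.0018 cm/s


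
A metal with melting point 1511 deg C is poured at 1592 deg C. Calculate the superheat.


Formula: Superheat = T_pour - T_melt
Superheat = 1592 - 1511 = 81 deg C


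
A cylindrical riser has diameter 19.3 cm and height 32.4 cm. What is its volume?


Formula: V = pi * (D/2)^2 * H  (cylinder volume)
Radius = D/2 = 19.3/2 = 9.65 cm
V = pi * 9.65^2 * 32.4 = 9478.7160 cm^3

9478.7160 cm^3


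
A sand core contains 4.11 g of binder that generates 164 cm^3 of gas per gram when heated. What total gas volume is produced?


Formula: V_gas = W_binder * gas_evolution_rate
V = 4.11 g * 164 cm^3/g = 674.0400 cm^3

Final answer: 674.0400 cm^3


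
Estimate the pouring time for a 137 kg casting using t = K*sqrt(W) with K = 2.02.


Formula: t = K * sqrt(W)
sqrt(W) = sqrt(137) = 11.70470
t = 2.02 * 11.70470 = 23.6435 s


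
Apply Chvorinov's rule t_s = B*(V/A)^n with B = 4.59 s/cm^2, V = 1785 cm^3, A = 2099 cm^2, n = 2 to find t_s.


Formula: t_s = B * (V/A)^n  (Chvorinov's rule, n=2)
Modulus M = V/A = 1785/2099 = 0.850405 cm
M^2 = 0.850405^2 = 0.723189 cm^2
t_s = 4.59 * 0.723189 = 3.3194 s


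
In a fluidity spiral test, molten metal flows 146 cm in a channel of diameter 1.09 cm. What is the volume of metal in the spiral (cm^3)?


Formula: V = pi * (d/2)^2 * L  (cylinder volume)
Radius = 1.09/2 = 0.545 cm
V = pi * 0.545^2 * 146 = 136.2372 cm^3

136.2372 cm^3


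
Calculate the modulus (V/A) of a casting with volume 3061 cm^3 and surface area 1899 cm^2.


Formula: Casting Modulus M = V / A
M = 3061 cm^3 / 1899 cm^2 = 1.6119 cm


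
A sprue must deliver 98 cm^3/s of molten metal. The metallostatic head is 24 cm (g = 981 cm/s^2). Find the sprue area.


Formula: v = sqrt(2*g*h), A = Q/v
Velocity: v = sqrt(2 * 981 * 24) = sqrt(47088) = 216.9977 cm/s
Sprue area: A = Q / v = 98 / 216.9977 = 0.4516 cm^2

Answer: 0.4516 cm^2


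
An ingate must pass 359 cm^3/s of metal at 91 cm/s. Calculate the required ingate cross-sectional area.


Formula: A_ingate = Q / v  (continuity equation)
A = 359 cm^3/s / 91 cm/s = 3.9451 cm^2


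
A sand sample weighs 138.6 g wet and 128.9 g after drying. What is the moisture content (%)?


Formula: MC = (W_wet - W_dry) / W_wet * 100
Water mass = 138.6 - 128.9 = 9.7 g
MC = 9.7 / 138.6 * 100 = 6.9986%

Final answer: 6.9986%


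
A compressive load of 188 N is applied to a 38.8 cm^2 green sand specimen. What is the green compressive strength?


Formula: Compressive Strength = Force / Area
Strength = 188 N / 38.8 cm^2 = 4.8454 N/cm^2

4.8454 N/cm^2


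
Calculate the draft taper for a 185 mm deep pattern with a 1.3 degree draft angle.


Formula: taper = depth * tan(draft_angle)
tan(1.3 deg) = 0.0226932
taper = 185 mm * 0.0226932 = 4.1982 mm

Final answer: 4.1982 mm


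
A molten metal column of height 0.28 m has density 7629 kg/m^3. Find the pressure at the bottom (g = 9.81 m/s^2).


Formula: P = rho * g * h
rho * g = 7629 * 9.81 = 74840.49 N/m^3
P = 74840.49 * 0.28 = 20955.3372 Pa

Answer: 20955.3372 Pa


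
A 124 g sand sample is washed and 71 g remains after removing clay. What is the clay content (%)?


Formula: Clay% = (W_total - W_washed) / W_total * 100
Clay mass = 124 - 71 = 53 g
Clay% = 53 / 124 * 100 = 42.7419%

Answer: 42.7419%


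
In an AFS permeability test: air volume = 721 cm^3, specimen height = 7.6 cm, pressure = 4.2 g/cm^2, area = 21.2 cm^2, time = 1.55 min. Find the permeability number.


Formula: Permeability Number P = (V * H) / (p * A * t)
Numerator: V * H = 721 * 7.6 = 5479.6
Denominator: p * A * t = 4.2 * 21.2 * 1.55 = 138.012
P = 5479.6 / 138.012 = 39.7038

39.7038


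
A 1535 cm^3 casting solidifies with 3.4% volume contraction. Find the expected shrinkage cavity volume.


Formula: V_shrink = V_casting * shrinkage_pct / 100
V_shrink = 1535 cm^3 * 3.4 / 100 = 52.1900 cm^3

Answer: 52.1900 cm^3


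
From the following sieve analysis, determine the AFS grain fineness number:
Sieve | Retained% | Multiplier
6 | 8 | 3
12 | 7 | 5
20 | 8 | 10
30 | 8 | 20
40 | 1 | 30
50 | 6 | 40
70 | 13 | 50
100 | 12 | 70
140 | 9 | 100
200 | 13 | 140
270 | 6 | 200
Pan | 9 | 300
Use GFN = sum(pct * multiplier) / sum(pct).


Formula: GFN = sum(pct * multiplier) / sum(pct)
sum(pct * multiplier) = 8679
sum(pct) = 100
GFN = 8679 / 100 = 86.79

86.79


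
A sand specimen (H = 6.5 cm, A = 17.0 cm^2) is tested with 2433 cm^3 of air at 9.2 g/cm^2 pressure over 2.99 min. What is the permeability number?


Formula: Permeability Number P = (V * H) / (p * A * t)
Numerator: V * H = 2433 * 6.5 = 15814.5
Denominator: p * A * t = 9.2 * 17.0 * 2.99 = 467.636
P = 15814.5 / 467.636 = 33.8180

33.8180


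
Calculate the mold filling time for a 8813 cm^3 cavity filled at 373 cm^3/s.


Formula: t_fill = V_mold / Q_flow
t = 8813 cm^3 / 373 cm^3/s = 23.6273 s


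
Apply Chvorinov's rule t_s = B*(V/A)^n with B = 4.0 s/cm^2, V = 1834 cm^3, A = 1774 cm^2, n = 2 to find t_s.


Formula: t_s = B * (V/A)^n  (Chvorinov's rule, n=2)
Modulus M = V/A = 1834/1774 = 1.033822 cm
M^2 = 1.033822^2 = 1.068788 cm^2
t_s = 4.0 * 1.068788 = 4.2752 s

4.2752 s


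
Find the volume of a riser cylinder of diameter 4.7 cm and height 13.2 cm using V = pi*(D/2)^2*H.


Formula: V = pi * (D/2)^2 * H  (cylinder volume)
Radius = D/2 = 4.7/2 = 2.35 cm
V = pi * 2.35^2 * 13.2 = 229.0127 cm^3

229.0127 cm^3


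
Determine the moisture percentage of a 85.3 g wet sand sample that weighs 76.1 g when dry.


Formula: MC = (W_wet - W_dry) / W_wet * 100
Water mass = 85.3 - 76.1 = 9.2 g
MC = 9.2 / 85.3 * 100 = 10.7855%


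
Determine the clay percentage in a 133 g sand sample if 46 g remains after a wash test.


Formula: Clay% = (W_total - W_washed) / W_total * 100
Clay mass = 133 - 46 = 87 g
Clay% = 87 / 133 * 100 = 65.4135%

Final answer: 65.4135%


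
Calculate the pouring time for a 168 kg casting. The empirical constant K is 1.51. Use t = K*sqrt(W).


Formula: t = K * sqrt(W)
sqrt(W) = sqrt(168) = 12.96148
t = 1.51 * 12.96148 = 19.5718 s


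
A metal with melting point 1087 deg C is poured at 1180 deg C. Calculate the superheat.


Formula: Superheat = T_pour - T_melt
Superheat = 1180 - 1087 = 93 deg C

93 deg C


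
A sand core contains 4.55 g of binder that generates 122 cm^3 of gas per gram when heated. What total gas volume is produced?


Formula: V_gas = W_binder * gas_evolution_rate
V = 4.55 g * 122 cm^3/g = 555.1000 cm^3

555.1000 cm^3


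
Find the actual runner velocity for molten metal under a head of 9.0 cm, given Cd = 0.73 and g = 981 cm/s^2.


Formula: v = Cd * sqrt(2 * g * h)  (Torricelli with discharge coefficient)
2*g*h = 2 * 981 * 9.0 = 17658.0 cm^2/s^2
sqrt(17658.0) = 132.88341 cm/s
v = 0.73 * 132.88341 = 97.0049 cm/s

97.0049 cm/s


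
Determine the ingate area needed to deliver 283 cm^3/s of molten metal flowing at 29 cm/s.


Formula: A_ingate = Q / v  (continuity equation)
A = 283 cm^3/s / 29 cm/s = 9.7586 cm^2


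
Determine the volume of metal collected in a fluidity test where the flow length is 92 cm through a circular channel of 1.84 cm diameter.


Formula: V = pi * (d/2)^2 * L  (cylinder volume)
Radius = 1.84/2 = 0.92 cm
V = pi * 0.92^2 * 92 = 244.6321 cm^3

244.6321 cm^3


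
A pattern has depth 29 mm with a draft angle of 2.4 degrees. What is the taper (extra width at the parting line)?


Formula: taper = depth * tan(draft_angle)
tan(2.4 deg) = 0.0419124
taper = 29 mm * 0.0419124 = 1.2155 mm


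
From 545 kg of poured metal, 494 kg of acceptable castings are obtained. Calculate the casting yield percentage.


Formula: Casting Yield = (W_good / W_total) * 100
Yield = (494 kg / 545 kg) * 100 = 90.6422%

Final answer: 90.6422%


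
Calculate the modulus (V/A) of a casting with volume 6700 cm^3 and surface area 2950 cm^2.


Formula: Casting Modulus M = V / A
M = 6700 cm^3 / 2950 cm^2 = 2.2712 cm

Answer: 2.2712 cm


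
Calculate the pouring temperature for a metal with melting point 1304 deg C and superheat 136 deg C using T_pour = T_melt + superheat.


Formula: T_pour = T_melt + Superheat
T_pour = 1304 + 136 = 1440 deg C

Answer: 1440 deg C


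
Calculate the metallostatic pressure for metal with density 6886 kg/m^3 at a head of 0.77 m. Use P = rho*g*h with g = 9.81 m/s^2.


Formula: P = rho * g * h
rho * g = 6886 * 9.81 = 67551.66 N/m^3
P = 67551.66 * 0.77 = 52014.7782 Pa

Answer: 52014.7782 Pa


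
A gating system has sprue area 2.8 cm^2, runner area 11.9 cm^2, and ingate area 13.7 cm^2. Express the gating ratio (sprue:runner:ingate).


Sprue:Runner:Ingate = 1 : 11.9/2.8 : 13.7/2.8 = 1:4.25:4.89

Final answer: 1:4.25:4.89


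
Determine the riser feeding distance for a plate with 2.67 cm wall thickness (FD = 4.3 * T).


Formula: FD = 4.3 * T  (riser feeding-distance rule)
FD = 4.3 * 2.67 cm = 11.4810 cm


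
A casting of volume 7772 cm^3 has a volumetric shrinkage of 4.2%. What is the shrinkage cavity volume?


Formula: V_shrink = V_casting * shrinkage_pct / 100
V_shrink = 7772 cm^3 * 4.2 / 100 = 326.4240 cm^3

Answer: 326.4240 cm^3


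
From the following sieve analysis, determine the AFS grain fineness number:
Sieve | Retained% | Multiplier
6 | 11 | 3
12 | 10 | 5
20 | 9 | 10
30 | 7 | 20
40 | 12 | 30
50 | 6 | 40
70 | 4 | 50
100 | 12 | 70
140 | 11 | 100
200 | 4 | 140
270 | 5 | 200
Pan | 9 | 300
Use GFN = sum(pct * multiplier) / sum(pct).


Formula: GFN = sum(pct * multiplier) / sum(pct)
sum(pct * multiplier) = 7313
sum(pct) = 100
GFN = 7313 / 100 = 73.13

Final answer: 73.13


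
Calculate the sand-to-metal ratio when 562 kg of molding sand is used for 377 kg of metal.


Formula: Sand-to-Metal Ratio = W_sand / W_metal
Ratio = 562 kg / 377 kg = 1.4907

Answer: 1.4907


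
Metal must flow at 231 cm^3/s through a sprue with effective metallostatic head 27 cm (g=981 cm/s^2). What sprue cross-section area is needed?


Formula: v = sqrt(2*g*h), A = Q/v
Velocity: v = sqrt(2 * 981 * 27) = sqrt(52974) = 230.1608 cm/s
Sprue area: A = Q / v = 231 / 230.1608 = 1.0036 cm^2

Final answer: 1.0036 cm^2


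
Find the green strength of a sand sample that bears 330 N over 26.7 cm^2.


Formula: Compressive Strength = Force / Area
Strength = 330 N / 26.7 cm^2 = 12.3596 N/cm^2

12.3596 N/cm^2


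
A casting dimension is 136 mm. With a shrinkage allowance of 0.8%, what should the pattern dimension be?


Formula: L_pattern = L_casting * (1 + shrinkage_rate/100)
Shrinkage factor = 1 + 0.8/100 = 1.008
L_pattern = 136 mm * 1.008 = 137.0880 mm

Final answer: 137.0880 mm


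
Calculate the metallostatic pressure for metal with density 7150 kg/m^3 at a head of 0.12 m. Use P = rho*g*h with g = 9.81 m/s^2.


Formula: P = rho * g * h
rho * g = 7150 * 9.81 = 70141.5 N/m^3
P = 70141.5 * 0.12 = 8416.9800 Pa


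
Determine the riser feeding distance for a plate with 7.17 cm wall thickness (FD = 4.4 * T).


Formula: FD = 4.4 * T  (riser feeding-distance rule)
FD = 4.4 * 7.17 cm = 31.5480 cm


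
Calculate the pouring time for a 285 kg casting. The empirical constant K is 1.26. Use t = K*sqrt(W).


Formula: t = K * sqrt(W)
sqrt(W) = sqrt(285) = 16.88194
t = 1.26 * 16.88194 = 21.2712 s

Final answer: 21.2712 s


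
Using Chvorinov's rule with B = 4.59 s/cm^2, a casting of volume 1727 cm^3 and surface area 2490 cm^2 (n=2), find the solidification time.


Formula: t_s = B * (V/A)^n  (Chvorinov's rule, n=2)
Modulus M = V/A = 1727/2490 = 0.693574 cm
M^2 = 0.693574^2 = 0.481045 cm^2
t_s = 4.59 * 0.481045 = 2.2080 s

Final answer: 2.2080 s


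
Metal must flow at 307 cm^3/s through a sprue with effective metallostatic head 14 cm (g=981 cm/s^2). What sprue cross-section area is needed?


Formula: v = sqrt(2*g*h), A = Q/v
Velocity: v = sqrt(2 * 981 * 14) = sqrt(27468) = 165.7347 cm/s
Sprue area: A = Q / v = 307 / 165.7347 = 1.8524 cm^2


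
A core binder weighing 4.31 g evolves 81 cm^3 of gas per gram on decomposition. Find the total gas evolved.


Formula: V_gas = W_binder * gas_evolution_rate
V = 4.31 g * 81 cm^3/g = 349.1100 cm^3


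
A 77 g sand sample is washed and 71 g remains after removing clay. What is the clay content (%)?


Formula: Clay% = (W_total - W_washed) / W_total * 100
Clay mass = 77 - 71 = 6 g
Clay% = 6 / 77 * 100 = 7.7922%

Answer: 7.7922%


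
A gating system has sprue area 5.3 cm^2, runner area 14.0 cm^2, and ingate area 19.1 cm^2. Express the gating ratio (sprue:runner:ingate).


Sprue:Runner:Ingate = 1 : 14.0/5.3 : 19.1/5.3 = 1:2.64:3.60

Final answer: 1:2.64:3.60


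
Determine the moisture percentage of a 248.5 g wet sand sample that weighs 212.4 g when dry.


Formula: MC = (W_wet - W_dry) / W_wet * 100
Water mass = 248.5 - 212.4 = 36.1 g
MC = 36.1 / 248.5 * 100 = 14.5272%

Final answer: 14.5272%


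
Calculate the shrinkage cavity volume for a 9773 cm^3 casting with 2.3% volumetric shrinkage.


Formula: V_shrink = V_casting * shrinkage_pct / 100
V_shrink = 9773 cm^3 * 2.3 / 100 = 224.7790 cm^3

Final answer: 224.7790 cm^3


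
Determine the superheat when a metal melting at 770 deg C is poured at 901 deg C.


Formula: Superheat = T_pour - T_melt
Superheat = 901 - 770 = 131 deg C

Answer: 131 deg C


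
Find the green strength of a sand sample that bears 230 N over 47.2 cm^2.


Formula: Compressive Strength = Force / Area
Strength = 230 N / 47.2 cm^2 = 4.8729 N/cm^2

4.8729 N/cm^2


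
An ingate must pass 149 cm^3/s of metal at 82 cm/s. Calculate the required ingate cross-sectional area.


Formula: A_ingate = Q / v  (continuity equation)
A = 149 cm^3/s / 82 cm/s = 1.8171 cm^2

Final answer: 1.8171 cm^2


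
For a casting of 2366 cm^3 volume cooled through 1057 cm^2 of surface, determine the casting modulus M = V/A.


Formula: Casting Modulus M = V / A
M = 2366 cm^3 / 1057 cm^2 = 2.2384 cm

Answer: 2.2384 cm


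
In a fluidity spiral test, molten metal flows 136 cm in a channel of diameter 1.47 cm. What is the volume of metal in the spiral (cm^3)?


Formula: V = pi * (d/2)^2 * L  (cylinder volume)
Radius = 1.47/2 = 0.735 cm
V = pi * 0.735^2 * 136 = 230.8147 cm^3

Final answer: 230.8147 cm^3


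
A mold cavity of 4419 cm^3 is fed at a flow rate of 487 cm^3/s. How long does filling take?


Formula: t_fill = V_mold / Q_flow
t = 4419 cm^3 / 487 cm^3/s = 9.0739 s

Final answer: 9.0739 s


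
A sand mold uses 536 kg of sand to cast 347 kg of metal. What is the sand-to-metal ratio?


Formula: Sand-to-Metal Ratio = W_sand / W_metal
Ratio = 536 kg / 347 kg = 1.5447


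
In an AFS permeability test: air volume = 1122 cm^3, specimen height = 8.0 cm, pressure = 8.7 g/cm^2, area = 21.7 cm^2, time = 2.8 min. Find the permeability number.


Formula: Permeability Number P = (V * H) / (p * A * t)
Numerator: V * H = 1122 * 8.0 = 8976.0
Denominator: p * A * t = 8.7 * 21.7 * 2.8 = 528.612
P = 8976.0 / 528.612 = 16.9803

Answer: 16.9803


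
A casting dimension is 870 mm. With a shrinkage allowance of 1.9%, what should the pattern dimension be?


Formula: L_pattern = L_casting * (1 + shrinkage_rate/100)
Shrinkage factor = 1 + 1.9/100 = 1.019
L_pattern = 870 mm * 1.019 = 886.5300 mm

Final answer: 886.5300 mm


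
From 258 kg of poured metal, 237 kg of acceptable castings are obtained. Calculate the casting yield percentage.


Formula: Casting Yield = (W_good / W_total) * 100
Yield = (237 kg / 258 kg) * 100 = 91.8605%

Final answer: 91.8605%


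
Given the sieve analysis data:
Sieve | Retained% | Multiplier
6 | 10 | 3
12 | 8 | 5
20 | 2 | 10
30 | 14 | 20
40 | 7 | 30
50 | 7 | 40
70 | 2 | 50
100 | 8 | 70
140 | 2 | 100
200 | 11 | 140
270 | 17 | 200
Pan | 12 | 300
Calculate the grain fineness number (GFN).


Formula: GFN = sum(pct * multiplier) / sum(pct)
sum(pct * multiplier) = 10260
sum(pct) = 100
GFN = 10260 / 100 = 102.60

Final answer: 102.60


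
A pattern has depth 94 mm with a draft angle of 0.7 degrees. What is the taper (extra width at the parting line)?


Formula: taper = depth * tan(draft_angle)
tan(0.7 deg) = 0.0122179
taper = 94 mm * 0.0122179 = 1.1485 mm

Answer: 1.1485 mm


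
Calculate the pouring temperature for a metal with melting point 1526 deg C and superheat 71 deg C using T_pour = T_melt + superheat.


Formula: T_pour = T_melt + Superheat
T_pour = 1526 + 71 = 1597 deg C

Answer: 1597 deg C


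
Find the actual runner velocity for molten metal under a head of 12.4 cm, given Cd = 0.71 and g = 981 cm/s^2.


Formula: v = Cd * sqrt(2 * g * h)  (Torricelli with discharge coefficient)
2*g*h = 2 * 981 * 12.4 = 24328.8 cm^2/s^2
sqrt(24328.8) = 155.97692 cm/s
v = 0.71 * 155.97692 = 110.7436 cm/s

Answer: 110.7436 cm/s


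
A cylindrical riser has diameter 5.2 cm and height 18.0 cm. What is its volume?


Formula: V = pi * (D/2)^2 * H  (cylinder volume)
Radius = D/2 = 5.2/2 = 2.6 cm
V = pi * 2.6^2 * 18.0 = 382.2690 cm^3

Final answer: 382.2690 cm^3


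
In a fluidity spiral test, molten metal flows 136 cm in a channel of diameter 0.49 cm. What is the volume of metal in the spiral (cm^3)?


Formula: V = pi * (d/2)^2 * L  (cylinder volume)
Radius = 0.49/2 = 0.245 cm
V = pi * 0.245^2 * 136 = 25.6461 cm^3

Final answer: 25.6461 cm^3


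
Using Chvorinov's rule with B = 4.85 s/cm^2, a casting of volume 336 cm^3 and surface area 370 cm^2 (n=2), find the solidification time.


Formula: t_s = B * (V/A)^n  (Chvorinov's rule, n=2)
Modulus M = V/A = 336/370 = 0.908108 cm
M^2 = 0.908108^2 = 0.824660 cm^2
t_s = 4.85 * 0.824660 = 3.9996 s

Answer: 3.9996 s


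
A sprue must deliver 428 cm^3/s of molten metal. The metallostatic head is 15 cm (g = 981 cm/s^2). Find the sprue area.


Formula: v = sqrt(2*g*h), A = Q/v
Velocity: v = sqrt(2 * 981 * 15) = sqrt(29430) = 171.5517 cm/s
Sprue area: A = Q / v = 428 / 171.5517 = 2.4949 cm^2

Final answer: 2.4949 cm^2


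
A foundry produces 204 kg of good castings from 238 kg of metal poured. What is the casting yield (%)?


Formula: Casting Yield = (W_good / W_total) * 100
Yield = (204 kg / 238 kg) * 100 = 85.7143%

Final answer: 85.7143%


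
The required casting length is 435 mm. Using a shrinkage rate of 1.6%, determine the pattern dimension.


Formula: L_pattern = L_casting * (1 + shrinkage_rate/100)
Shrinkage factor = 1 + 1.6/100 = 1.016
L_pattern = 435 mm * 1.016 = 441.9600 mm

Answer: 441.9600 mm


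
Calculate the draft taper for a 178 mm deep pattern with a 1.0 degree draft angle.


Formula: taper = depth * tan(draft_angle)
tan(1.0 deg) = 0.0174551
taper = 178 mm * 0.0174551 = 3.1070 mm

Final answer: 3.1070 mm


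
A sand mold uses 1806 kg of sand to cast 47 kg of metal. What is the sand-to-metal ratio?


Formula: Sand-to-Metal Ratio = W_sand / W_metal
Ratio = 1806 kg / 47 kg = 38.4255

Answer: 38.4255


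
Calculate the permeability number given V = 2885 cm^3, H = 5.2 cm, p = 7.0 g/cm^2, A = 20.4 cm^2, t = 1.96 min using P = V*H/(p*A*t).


Formula: Permeability Number P = (V * H) / (p * A * t)
Numerator: V * H = 2885 * 5.2 = 15002.0
Denominator: p * A * t = 7.0 * 20.4 * 1.96 = 279.888
P = 15002.0 / 279.888 = 53.6000


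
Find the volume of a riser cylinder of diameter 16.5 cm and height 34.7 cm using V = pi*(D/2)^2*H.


Formula: V = pi * (D/2)^2 * H  (cylinder volume)
Radius = D/2 = 16.5/2 = 8.25 cm
V = pi * 8.25^2 * 34.7 = 7419.7154 cm^3

7419.7154 cm^3


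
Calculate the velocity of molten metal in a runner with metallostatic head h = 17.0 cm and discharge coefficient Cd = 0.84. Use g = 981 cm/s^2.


Formula: v = Cd * sqrt(2 * g * h)  (Torricelli with discharge coefficient)
2*g*h = 2 * 981 * 17.0 = 33354.0 cm^2/s^2
sqrt(33354.0) = 182.63078 cm/s
v = 0.84 * 182.63078 = 153.4099 cm/s

Answer: 153.4099 cm/s


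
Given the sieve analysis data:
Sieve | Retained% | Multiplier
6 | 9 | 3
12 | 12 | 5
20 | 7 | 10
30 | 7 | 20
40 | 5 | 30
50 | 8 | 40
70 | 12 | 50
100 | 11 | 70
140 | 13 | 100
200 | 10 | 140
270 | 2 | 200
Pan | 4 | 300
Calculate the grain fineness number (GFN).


Formula: GFN = sum(pct * multiplier) / sum(pct)
sum(pct * multiplier) = 6437
sum(pct) = 100
GFN = 6437 / 100 = 64.37


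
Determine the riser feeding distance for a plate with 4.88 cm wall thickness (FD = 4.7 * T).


Formula: FD = 4.7 * T  (riser feeding-distance rule)
FD = 4.7 * 4.88 cm = 22.9360 cm

22.9360 cm


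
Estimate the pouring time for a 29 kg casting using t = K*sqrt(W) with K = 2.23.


Formula: t = K * sqrt(W)
sqrt(W) = sqrt(29) = 5.38516
t = 2.23 * 5.38516 = 12.0089 s


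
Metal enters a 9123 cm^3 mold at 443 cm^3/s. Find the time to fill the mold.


Formula: t_fill = V_mold / Q_flow
t = 9123 cm^3 / 443 cm^3/s = 20.5937 s

Answer: 20.5937 s


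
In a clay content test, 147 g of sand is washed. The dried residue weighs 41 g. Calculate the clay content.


Formula: Clay% = (W_total - W_washed) / W_total * 100
Clay mass = 147 - 41 = 106 g
Clay% = 106 / 147 * 100 = 72.1088%

Answer: 72.1088%


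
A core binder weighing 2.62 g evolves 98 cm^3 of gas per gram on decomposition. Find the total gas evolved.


Formula: V_gas = W_binder * gas_evolution_rate
V = 2.62 g * 98 cm^3/g = 256.7600 cm^3

Final answer: 256.7600 cm^3


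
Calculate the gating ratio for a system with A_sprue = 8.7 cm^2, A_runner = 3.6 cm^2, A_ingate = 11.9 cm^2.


Sprue:Runner:Ingate = 1 : 3.6/8.7 : 11.9/8.7 = 1:0.41:1.37

Final answer: 1:0.41:1.37


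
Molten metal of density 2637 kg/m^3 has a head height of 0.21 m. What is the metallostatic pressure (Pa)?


Formula: P = rho * g * h
rho * g = 2637 * 9.81 = 25868.97 N/m^3
P = 25868.97 * 0.21 = 5432.4837 Pa

Final answer: 5432.4837 Pa


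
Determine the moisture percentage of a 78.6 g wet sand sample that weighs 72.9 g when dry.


Formula: MC = (W_wet - W_dry) / W_wet * 100
Water mass = 78.6 - 72.9 = 5.7 g
MC = 5.7 / 78.6 * 100 = 7.2519%

Final answer: 7.2519%


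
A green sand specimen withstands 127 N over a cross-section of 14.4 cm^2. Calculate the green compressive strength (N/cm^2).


Formula: Compressive Strength = Force / Area
Strength = 127 N / 14.4 cm^2 = 8.8194 N/cm^2

Final answer: 8.8194 N/cm^2


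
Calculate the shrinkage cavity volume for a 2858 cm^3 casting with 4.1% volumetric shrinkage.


Formula: V_shrink = V_casting * shrinkage_pct / 100
V_shrink = 2858 cm^3 * 4.1 / 100 = 117.1780 cm^3


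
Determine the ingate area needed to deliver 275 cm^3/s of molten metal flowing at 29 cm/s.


Formula: A_ingate = Q / v  (continuity equation)
A = 275 cm^3/s / 29 cm/s = 9.4828 cm^2

9.4828 cm^2


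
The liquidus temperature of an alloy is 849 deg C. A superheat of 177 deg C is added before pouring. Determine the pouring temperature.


Formula: T_pour = T_melt + Superheat
T_pour = 849 + 177 = 1026 deg C

1026 deg C


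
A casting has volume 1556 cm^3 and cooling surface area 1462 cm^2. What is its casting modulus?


Formula: Casting Modulus M = V / A
M = 1556 cm^3 / 1462 cm^2 = 1.0643 cm

1.0643 cm


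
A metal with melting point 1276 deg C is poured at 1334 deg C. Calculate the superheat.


Formula: Superheat = T_pour - T_melt
Superheat = 1334 - 1276 = 58 deg C

58 deg C


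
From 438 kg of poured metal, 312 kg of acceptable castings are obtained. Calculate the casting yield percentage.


Formula: Casting Yield = (W_good / W_total) * 100
Yield = (312 kg / 438 kg) * 100 = 71.2329%

Final answer: 71.2329%


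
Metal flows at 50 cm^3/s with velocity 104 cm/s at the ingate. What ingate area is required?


Formula: A_ingate = Q / v  (continuity equation)
A = 50 cm^3/s / 104 cm/s = 0.4808 cm^2


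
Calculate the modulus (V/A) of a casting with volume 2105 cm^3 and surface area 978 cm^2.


Formula: Casting Modulus M = V / A
M = 2105 cm^3 / 978 cm^2 = 2.1524 cm

Final answer: 2.1524 cm


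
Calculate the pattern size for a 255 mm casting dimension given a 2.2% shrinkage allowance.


Formula: L_pattern = L_casting * (1 + shrinkage_rate/100)
Shrinkage factor = 1 + 2.2/100 = 1.022
L_pattern = 255 mm * 1.022 = 260.6100 mm

Final answer: 260.6100 mm


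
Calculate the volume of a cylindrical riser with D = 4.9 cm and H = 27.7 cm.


Formula: V = pi * (D/2)^2 * H  (cylinder volume)
Radius = D/2 = 4.9/2 = 2.45 cm
V = pi * 2.45^2 * 27.7 = 522.3503 cm^3

Final answer: 522.3503 cm^3


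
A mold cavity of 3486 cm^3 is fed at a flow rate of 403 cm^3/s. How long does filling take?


Formula: t_fill = V_mold / Q_flow
t = 3486 cm^3 / 403 cm^3/s = 8.6501 s

Final answer: 8.6501 s


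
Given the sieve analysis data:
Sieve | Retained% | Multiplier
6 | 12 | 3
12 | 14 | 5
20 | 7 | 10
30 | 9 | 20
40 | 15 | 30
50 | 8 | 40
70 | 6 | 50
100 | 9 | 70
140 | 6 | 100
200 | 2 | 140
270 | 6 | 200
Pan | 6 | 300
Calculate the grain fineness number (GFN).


Formula: GFN = sum(pct * multiplier) / sum(pct)
sum(pct * multiplier) = 5936
sum(pct) = 100
GFN = 5936 / 100 = 59.36

Final answer: 59.36


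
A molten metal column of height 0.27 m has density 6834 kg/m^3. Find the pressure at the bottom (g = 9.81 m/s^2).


Formula: P = rho * g * h
rho * g = 6834 * 9.81 = 67041.54 N/m^3
P = 67041.54 * 0.27 = 18101.2158 Pa

18101.2158 Pa


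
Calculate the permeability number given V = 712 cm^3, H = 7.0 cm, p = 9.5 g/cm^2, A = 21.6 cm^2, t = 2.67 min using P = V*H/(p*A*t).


Formula: Permeability Number P = (V * H) / (p * A * t)
Numerator: V * H = 712 * 7.0 = 4984.0
Denominator: p * A * t = 9.5 * 21.6 * 2.67 = 547.884
P = 4984.0 / 547.884 = 9.0968

Final answer: 9.0968


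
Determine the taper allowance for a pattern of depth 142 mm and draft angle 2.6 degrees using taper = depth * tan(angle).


Formula: taper = depth * tan(draft_angle)
tan(2.6 deg) = 0.0454097
taper = 142 mm * 0.0454097 = 6.4482 mm


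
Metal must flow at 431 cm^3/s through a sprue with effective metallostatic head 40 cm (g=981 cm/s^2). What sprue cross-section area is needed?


Formula: v = sqrt(2*g*h), A = Q/v
Velocity: v = sqrt(2 * 981 * 40) = sqrt(78480) = 280.1428 cm/s
Sprue area: A = Q / v = 431 / 280.1428 = 1.5385 cm^2


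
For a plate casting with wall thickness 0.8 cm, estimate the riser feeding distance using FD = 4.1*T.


Formula: FD = 4.1 * T  (riser feeding-distance rule)
FD = 4.1 * 0.8 cm = 3.2800 cm

Answer: 3.2800 cm


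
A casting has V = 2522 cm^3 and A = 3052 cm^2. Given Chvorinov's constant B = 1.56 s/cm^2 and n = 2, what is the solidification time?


Formula: t_s = B * (V/A)^n  (Chvorinov's rule, n=2)
Modulus M = V/A = 2522/3052 = 0.826343 cm
M^2 = 0.826343^2 = 0.682843 cm^2
t_s = 1.56 * 0.682843 = 1.0652 s


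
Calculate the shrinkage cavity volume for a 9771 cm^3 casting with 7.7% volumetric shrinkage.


Formula: V_shrink = V_casting * shrinkage_pct / 100
V_shrink = 9771 cm^3 * 7.7 / 100 = 752.3670 cm^3

Answer: 752.3670 cm^3


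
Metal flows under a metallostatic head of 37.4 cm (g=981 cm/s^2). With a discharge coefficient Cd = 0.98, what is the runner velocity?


Formula: v = Cd * sqrt(2 * g * h)  (Torricelli with discharge coefficient)
2*g*h = 2 * 981 * 37.4 = 73378.8 cm^2/s^2
sqrt(73378.8) = 270.88522 cm/s
v = 0.98 * 270.88522 = 265.4675 cm/s

265.4675 cm/s


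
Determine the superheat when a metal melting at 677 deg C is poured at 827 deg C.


Formula: Superheat = T_pour - T_melt
Superheat = 827 - 677 = 150 deg C

Final answer: 150 deg C


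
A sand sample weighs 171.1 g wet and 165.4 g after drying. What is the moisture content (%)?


Formula: MC = (W_wet - W_dry) / W_wet * 100
Water mass = 171.1 - 165.4 = 5.7 g
MC = 5.7 / 171.1 * 100 = 3.3314%

Final answer: 3.3314%


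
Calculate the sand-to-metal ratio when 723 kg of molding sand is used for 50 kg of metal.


Formula: Sand-to-Metal Ratio = W_sand / W_metal
Ratio = 723 kg / 50 kg = 14.4600

Answer: 14.4600


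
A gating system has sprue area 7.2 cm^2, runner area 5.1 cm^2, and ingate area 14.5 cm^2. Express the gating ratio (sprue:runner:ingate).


Sprue:Runner:Ingate = 1 : 5.1/7.2 : 14.5/7.2 = 1:0.71:2.01

1:0.71:2.01


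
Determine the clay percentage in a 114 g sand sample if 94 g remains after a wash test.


Formula: Clay% = (W_total - W_washed) / W_total * 100
Clay mass = 114 - 94 = 20 g
Clay% = 20 / 114 * 100 = 17.5439%

17.5439%


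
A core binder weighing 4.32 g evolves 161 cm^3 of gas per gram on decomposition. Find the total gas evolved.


Formula: V_gas = W_binder * gas_evolution_rate
V = 4.32 g * 161 cm^3/g = 695.5200 cm^3

Final answer: 695.5200 cm^3
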